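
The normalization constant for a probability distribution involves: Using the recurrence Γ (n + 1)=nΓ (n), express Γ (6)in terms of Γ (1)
Γ(6)=5Γ(5)=5·4Γ(4)=...=5!·Γ(1)=120·Γ(1)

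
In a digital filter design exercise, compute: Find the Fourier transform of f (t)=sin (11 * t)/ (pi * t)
sin(W*t)/(pi*t)=(W/pi)*sinc(W*t/pi) is the impulse response of the ideal low-pass filter with cutoff W (here W=11).
Its Fourier transform is a rectangular function:
F(omega)=1 for |omega| < 11, 0 otherwise

Answer: rect(omega/22) [i.e., 1 for |omega| < 11, 0 otherwise]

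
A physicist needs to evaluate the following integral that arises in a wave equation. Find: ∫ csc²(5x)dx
Since d/dx[-cot(5x)] = 5csc²(5x), integral = -cot(5x)/5+C

Answer: (-1/5)cot(5x)+C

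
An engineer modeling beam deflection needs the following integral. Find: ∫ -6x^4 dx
Using power rule: ∫ -6x^4 dx = -6/5 x^5 + C = (-6/5)x^5 + C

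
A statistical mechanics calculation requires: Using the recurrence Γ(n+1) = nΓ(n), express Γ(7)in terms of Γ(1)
Γ(7)=6Γ(6)=6·5Γ(5)=...=6!·Γ(1)=720·Γ(1)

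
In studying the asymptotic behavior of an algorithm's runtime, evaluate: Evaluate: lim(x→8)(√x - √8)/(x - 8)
Multiply by conjugate (√x + √8)/(√x + √8):
= (x - 8)/((x - 8)(√x + √8)) = 1/(√x + √8)
As x → 8: 1/(2√8)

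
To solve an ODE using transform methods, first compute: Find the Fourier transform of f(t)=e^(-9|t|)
Using the standard pair: F{e^(-a|t|)}=2a/(a^2 + omega^2)
With a=9: F(omega)=18/(81 + omega^2)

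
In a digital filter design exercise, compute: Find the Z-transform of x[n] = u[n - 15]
Using the time-shift property: Z{u[n-15]}=z^(-15)*z/(z-1)
=z^(-14)/(z-1)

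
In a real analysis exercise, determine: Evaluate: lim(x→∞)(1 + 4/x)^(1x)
Rewrite as [(1+4/x)^x]^1.
lim(1+4/x)^x = e^4, so limit = (e^4)^1 = e^4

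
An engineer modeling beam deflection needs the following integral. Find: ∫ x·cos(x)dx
By parts: u=x, dv=cos(x) dx
du=dx, v=sin(x)
=x·sin(x) + cos(x) + C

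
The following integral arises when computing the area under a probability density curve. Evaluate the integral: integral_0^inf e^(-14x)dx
integral_0^inf e^(-14x) dx=[-1/14 * e^(-14x)]_0^inf
=0 - (-1/14)=1/14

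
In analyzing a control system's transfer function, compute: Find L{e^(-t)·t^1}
First shifting: L{e^(at)f(t)} = F(s-a)
L{t^1} = 1/s^2
Shift s → s + 1: 1/(s + 1)^2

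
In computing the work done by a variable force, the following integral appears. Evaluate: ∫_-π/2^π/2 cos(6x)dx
Antiderivative: sin(6x)/6
Evaluate at bounds: [sin(6·π/2)/6] - [sin(6·-π/2)/6]
=((0) - (0))/6=0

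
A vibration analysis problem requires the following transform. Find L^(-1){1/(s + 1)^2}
L^(-1){1/(s-a)^n}=t^(n-1)·e^(at)/(n-1)!
Here a=-1, n=2: t^1·e^(-t)/1

Answer: t·e^(-t)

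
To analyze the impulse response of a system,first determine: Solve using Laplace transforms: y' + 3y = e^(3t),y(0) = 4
Take L: sY - 4+3Y=1/(s-3)
Y(s+3)=1/(s-3)+4
Y=1/((s-3)(s+3))+4/(s+3)
Partial fractions: 1/((s-3)(s+3))=(1/6)/(s-3) - (1/6)/(s+3)
So Y=(1/6)/(s-3)+(23/6)/(s+3)
Inverse Laplace transform (L^(-1){1/(s-3)}=e^(3t), L^(-1){1/(s+3)}=e^(-3t)):

Answer: y(t)=(1/6)·e^(3t)+(23/6)·e^(-3t)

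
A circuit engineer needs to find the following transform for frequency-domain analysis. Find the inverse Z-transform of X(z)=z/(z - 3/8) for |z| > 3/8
Standard pair: z/(z-a) <-> a^n * u[n] for causal signals
With a = 3/8: x[n] = (3/8)^n * u[n]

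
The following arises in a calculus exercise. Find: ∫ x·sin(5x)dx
By parts: u = x, dv = sin(5x) dx
du = dx, v = -cos(5x)/5
= -x·cos(5x)/5+sin(5x)/5²+C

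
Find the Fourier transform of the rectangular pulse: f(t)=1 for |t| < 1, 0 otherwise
F(omega) = integral from -1 to 1 of e^(-j * omega * t) dt
= 2 * sin(1 * omega)/omega = 2 * sinc(1 * omega/pi)

Answer: 2 * sin(1 * omega)/omega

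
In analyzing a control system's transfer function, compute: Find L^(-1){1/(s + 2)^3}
L^(-1){1/(s-a)^n}=t^(n-1)·e^(at)/(n-1)!
Here a=-2, n=3: t^2·e^(-2t)/2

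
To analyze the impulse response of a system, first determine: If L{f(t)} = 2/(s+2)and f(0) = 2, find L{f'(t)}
L{f'(t)} = s·F(s) - f(0) = 2s/(s + 2) - 2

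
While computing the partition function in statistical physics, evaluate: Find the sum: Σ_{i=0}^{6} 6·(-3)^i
Geometric series: S=a(1 - r^n)/(1 - r)
a=6, r=-3, n=7
S=6(1+2187)/4=3282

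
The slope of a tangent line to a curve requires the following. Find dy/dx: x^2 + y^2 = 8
Differentiate: 2x + 2y·(dy/dx)=0
dy/dx=-2x/(2y)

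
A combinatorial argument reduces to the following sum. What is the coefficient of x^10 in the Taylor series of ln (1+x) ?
ln(1 + x)=Σ (-1)^(n + 1) x^n/n
Coefficient of x^10=(-1)^11/10=-1/10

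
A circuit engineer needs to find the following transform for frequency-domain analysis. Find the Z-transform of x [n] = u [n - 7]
Using the time-shift property: Z{u[n-7]}=z^(-7) * z/(z-1)
=z^(-6)/(z-1)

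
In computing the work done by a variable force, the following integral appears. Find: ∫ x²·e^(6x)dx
Integration by parts twice:
First: u = x², dv = e^(6x) dx => x²e^(6x)/6 - (2/6)∫ xe^(6x) dx
Second (∫ xe^(6x) dx): xe^(6x)/6 - e^(6x)/36
Combining: e^(6x)(x²/6 - 2x/36 + 2/216) + C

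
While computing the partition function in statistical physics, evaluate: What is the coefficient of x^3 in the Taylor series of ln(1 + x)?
ln(1+x)=Σ (-1)^(n+1) x^n/n
Coefficient of x^3=(-1)^4/3=1/3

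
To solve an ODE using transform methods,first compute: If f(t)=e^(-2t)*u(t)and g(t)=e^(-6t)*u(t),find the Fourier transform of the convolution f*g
By the convolution theorem: F{f*g} = F(omega)*G(omega)
F(omega) = 1/(2 + j*omega), G(omega) = 1/(6 + j*omega)
F{f*g} = 1/((2 + j*omega)(6 + j*omega))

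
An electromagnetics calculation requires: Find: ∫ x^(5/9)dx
Power rule: ∫ x^(5/9) dx = x^(14/9)/(14/9) + C

Answer: (9/14)·x^(14/9) + C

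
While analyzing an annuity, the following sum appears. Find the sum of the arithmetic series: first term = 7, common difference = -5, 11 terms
Last term: a_n=7+(11-1)·-5=-43
Sum=n(a_1+a_n)/2=11(7+(-43))/2=-198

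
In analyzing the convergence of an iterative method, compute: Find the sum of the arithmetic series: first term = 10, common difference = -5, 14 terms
Last term: a_n = 10+(14-1)·-5 = -55
Sum = n(a_1+a_n)/2 = 14(10+(-55))/2 = -315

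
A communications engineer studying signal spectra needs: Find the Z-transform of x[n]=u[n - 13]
Using the time-shift property: Z{u[n-13]} = z^(-13) * z/(z-1)
= z^(-12)/(z-1)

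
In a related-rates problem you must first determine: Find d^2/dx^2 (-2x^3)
Apply power rule 2 times:
d^1: -6x^2
d^2: -12x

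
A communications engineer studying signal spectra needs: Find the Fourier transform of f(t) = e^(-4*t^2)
The Fourier transform of a Gaussian e^(-a*t^2) is sqrt(pi/a)*e^(-omega^2/(4a)).
With a = 4: F(omega) = sqrt(pi)/2*e^(-omega^2/16)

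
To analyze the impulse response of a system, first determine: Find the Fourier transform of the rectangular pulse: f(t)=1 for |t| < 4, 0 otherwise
F(omega)=integral from -4 to 4 of e^(-j*omega*t) dt
=2*sin(4*omega)/omega=8*sinc(4*omega/pi)

Answer: 2*sin(4*omega)/omega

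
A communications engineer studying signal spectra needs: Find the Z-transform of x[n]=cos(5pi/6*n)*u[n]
Z{cos(w0*n)*u[n]}=z(z - cos(w0))/(z^2 - 2z*cos(w0) + 1)
With w0=5pi/6: X(z)=z(z - cos(5pi/6))/(z^2 - 2z*cos(5pi/6) + 1)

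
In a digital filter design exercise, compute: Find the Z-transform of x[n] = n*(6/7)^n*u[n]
Using the property Z{n*a^n*u[n]} = az/(z-a)^2
With a = 6/7: X(z) = (6/7)z/(z - 6/7)^2, |z| > 6/7

Answer: (6/7)z/(z - 6/7)^2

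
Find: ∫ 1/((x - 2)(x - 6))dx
Partial fractions: 1/((x-2)(x-6)) = A/(x-2)+B/(x-6)
A = -1/4, B = 1/4
∫ [-1/4· 1/(x-2)+1/4· 1/(x-6)] dx
= (1/4)[ln|x-6| - ln|x-2|]+C

Answer: (1/4)·ln|(x-6)/(x-2)|+C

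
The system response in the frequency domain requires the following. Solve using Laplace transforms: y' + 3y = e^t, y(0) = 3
Take L: sY - 3+3Y=1/(s-1)
Y(s+3)=1/(s-1)+3
Y=1/((s-1)(s+3))+3/(s+3)
Partial fractions: 1/((s-1)(s+3))=(1/4)/(s-1) - (1/4)/(s+3)
So Y=(1/4)/(s-1)+(11/4)/(s+3)
Inverse Laplace transform (L^(-1){1/(s-1)}=e^t, L^(-1){1/(s+3)}=e^(-3t)):

Answer: y(t)=(1/4)·e^t+(11/4)·e^(-3t)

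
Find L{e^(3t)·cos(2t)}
First shifting: L{e^(at)f(t)}=F(s-a)
L{cos(2t)}=s/(s²+4)
Shift: (s-3)/((s-3)²+4)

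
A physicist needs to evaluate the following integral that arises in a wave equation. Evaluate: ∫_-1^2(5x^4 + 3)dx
Step 1: Find antiderivative F(x)=x^5 + 3x
Step 2: F(2) - F(-1)=38 - (-4)=42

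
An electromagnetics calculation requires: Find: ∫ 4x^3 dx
Using power rule: ∫ 4x^3 dx = 4/4 x^4+C = x^4+C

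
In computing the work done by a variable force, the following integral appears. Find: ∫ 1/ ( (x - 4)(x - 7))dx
Partial fractions: 1/((x-4)(x-7))=A/(x-4) + B/(x-7)
A=-1/3, B=1/3
∫ [-1/3· 1/(x-4) + 1/3· 1/(x-7)] dx
=(1/3)[ln|x-7| - ln|x-4|] + C

Answer: (1/3)·ln|(x-7)/(x-4)| + C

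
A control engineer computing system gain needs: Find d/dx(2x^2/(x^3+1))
Quotient rule: (f/g)'=(f'g - fg')/g²
f=2x^2, f'=4x
g=x^3 + 1, g'=3x^2

Answer: (4x·(x^3 + 1) - 6x^4)/(x^3 + 1)²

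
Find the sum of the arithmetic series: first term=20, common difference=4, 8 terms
Last term: a_n = 20 + (8 - 1)·4 = 48
Sum = n(a_1 + a_n)/2 = 8(20 + 48)/2 = 272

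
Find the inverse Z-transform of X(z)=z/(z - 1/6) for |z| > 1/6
Standard pair: z/(z-a) <-> a^n*u[n] for causal signals
With a = 1/6: x[n] = (1/6)^n*u[n]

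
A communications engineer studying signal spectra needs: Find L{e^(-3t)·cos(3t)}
First shifting: L{e^(at)f(t)} = F(s-a)
L{cos(3t)} = s/(s²+9)
Shift: (s+3)/((s+3)²+9)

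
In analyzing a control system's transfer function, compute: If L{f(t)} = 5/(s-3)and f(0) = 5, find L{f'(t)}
L{f'(t)}=s·F(s) - f(0)=5s/(s-3)-5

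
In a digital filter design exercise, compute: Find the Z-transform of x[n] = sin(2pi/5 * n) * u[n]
Z{sin(w0 * n) * u[n]} = z * sin(w0)/(z^2 - 2z * cos(w0) + 1)
With w0 = 2pi/5: X(z) = z * sin(2pi/5)/(z^2 - 2z * cos(2pi/5) + 1)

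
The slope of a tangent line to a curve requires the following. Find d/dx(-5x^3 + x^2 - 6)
Power rule: d/dx(ax^n) = n·a·x^(n-1)
Term by term: -15·x^2 + 2·x

Answer: -15x^2 + 2x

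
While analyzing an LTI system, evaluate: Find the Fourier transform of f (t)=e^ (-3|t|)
Using the standard pair: F{e^(-a|t|)}=2a/(a^2+omega^2)
With a=3: F(omega)=6/(9+omega^2)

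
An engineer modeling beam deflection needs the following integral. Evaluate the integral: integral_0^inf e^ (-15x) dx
integral_0^inf e^(-15x) dx=[-1/15*e^(-15x)]_0^inf
=0 - (-1/15)=1/15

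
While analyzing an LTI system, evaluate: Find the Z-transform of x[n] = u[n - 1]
Using the time-shift property: Z{u[n-1]}=z^(-1)*z/(z-1)
=z^(0)/(z-1)

Answer: 1/(z-1)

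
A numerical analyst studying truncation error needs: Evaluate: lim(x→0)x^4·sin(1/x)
Squeeze theorem: -|x^4| ≤ x^4·sin(1/x) ≤ |x^4|
Since x^4 → 0 as x → 0, by squeeze theorem the limit is 0

Answer: 0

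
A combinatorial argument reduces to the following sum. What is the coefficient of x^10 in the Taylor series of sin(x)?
sin(x) has only odd powers. Coefficient of x^10=0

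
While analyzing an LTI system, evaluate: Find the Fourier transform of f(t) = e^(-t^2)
The Fourier transform of a Gaussian e^(-t^2) is sqrt(pi) * e^(-omega^2/4).
With a = 1: F(omega) = sqrt(pi) * e^(-omega^2/4)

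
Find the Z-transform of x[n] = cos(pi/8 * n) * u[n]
Z{cos(w0 * n) * u[n]} = z(z - cos(w0))/(z^2 - 2z * cos(w0) + 1)
With w0 = pi/8: X(z) = z(z - cos(pi/8))/(z^2 - 2z * cos(pi/8) + 1)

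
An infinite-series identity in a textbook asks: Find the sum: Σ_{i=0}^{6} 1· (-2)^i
Geometric series: S = a(1 - r^n)/(1 - r)
a = 1, r = -2, n = 7
S = 1(1+128)/3 = 43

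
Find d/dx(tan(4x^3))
Chain rule: d/dx[tan(u)]=sec²(u)·u' where u=4x^3
u'=12x^2

Answer: 12x^2·sec²(4x^3)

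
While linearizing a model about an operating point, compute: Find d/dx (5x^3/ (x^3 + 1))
Quotient rule: (f/g)'=(f'g - fg')/g²
f=5x^3, f'=15x^2
g=x^3 + 1, g'=3x^2

Answer: (15x^2·(x^3 + 1) - 15x^5)/(x^3 + 1)²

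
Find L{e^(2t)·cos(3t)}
First shifting: L{e^(at)f(t)}=F(s-a)
L{cos(3t)}=s/(s²+9)
Shift: (s-2)/((s-2)²+9)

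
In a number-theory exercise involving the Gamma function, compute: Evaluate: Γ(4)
Γ(n)=(n-1)! for positive integers
Γ(4)=3!=6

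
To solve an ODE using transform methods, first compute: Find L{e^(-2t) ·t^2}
First shifting: L{e^(at)f(t)} = F(s-a)
L{t^2} = 2/s^3
Shift s → s+2: 2/(s+2)^3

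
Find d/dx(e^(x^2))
Chain rule: d/dx[e^u]=e^u · u' where u=x^2
u'=2x

Answer: 2x·e^(x^2)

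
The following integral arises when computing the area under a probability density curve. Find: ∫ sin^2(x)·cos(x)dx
Let u=sin(x), du=cos(x) dx
∫ u^2 du=u^3/3+C

Answer: sin^3(x)/3+C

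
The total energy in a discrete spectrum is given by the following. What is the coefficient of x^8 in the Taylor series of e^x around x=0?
Taylor series of e^x=Σ x^n/n!
Coefficient of x^8=1/8!=1/40320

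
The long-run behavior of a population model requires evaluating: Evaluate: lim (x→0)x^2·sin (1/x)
Squeeze theorem: -|x^2| ≤ x^2·sin(1/x) ≤ |x^2|
Since x^2 → 0 as x → 0, by squeeze theorem the limit is 0

Answer: 0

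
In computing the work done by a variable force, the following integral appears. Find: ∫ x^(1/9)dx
Power rule: ∫ x^(1/9) dx = x^(10/9)/(10/9)+C

Answer: (9/10)·x^(10/9)+C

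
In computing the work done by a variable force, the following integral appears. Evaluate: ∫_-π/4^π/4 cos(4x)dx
Antiderivative: sin(4x)/4
Evaluate at bounds: [sin(4·π/4)/4] - [sin(4·-π/4)/4]
= ((0) - (0))/4 = 0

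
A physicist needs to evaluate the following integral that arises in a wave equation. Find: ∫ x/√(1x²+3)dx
Let u = x²+3, du = 2x dx
∫ (1/2)·u^(-1/2) du = √u+C

Answer: √(x²+3)+C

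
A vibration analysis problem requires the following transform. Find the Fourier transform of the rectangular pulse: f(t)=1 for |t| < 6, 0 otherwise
F(omega)=integral from -6 to 6 of e^(-j*omega*t) dt
=2*sin(6*omega)/omega=12*sinc(6*omega/pi)

Answer: 2*sin(6*omega)/omega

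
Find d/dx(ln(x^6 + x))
Chain rule: d/dx[ln(u)] = u'/u where u = x^6 + x
u' = 6x^5 + 1

Answer: (6x^5 + 1)/(x^6 + x)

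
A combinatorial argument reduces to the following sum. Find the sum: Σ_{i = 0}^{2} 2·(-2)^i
Geometric series: S = a(1 - r^n)/(1 - r)
a = 2, r = -2, n = 3
S = 2(1+8)/3 = 6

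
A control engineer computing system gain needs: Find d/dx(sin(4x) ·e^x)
Product rule: (fg)'=f'g+fg'
f=sin(4x), f'=4·cos(4x)
g=e^x, g'=e^x

Answer: 4·cos(4x)·e^x+sin(4x)·e^x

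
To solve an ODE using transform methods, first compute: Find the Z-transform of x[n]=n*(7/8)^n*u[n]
Using the property Z{n*a^n*u[n]}=az/(z-a)^2
With a=7/8: X(z)=(7/8)z/(z - 7/8)^2, |z| > 7/8

Answer: (7/8)z/(z - 7/8)^2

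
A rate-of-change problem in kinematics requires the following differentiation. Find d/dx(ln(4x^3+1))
Chain rule: d/dx[ln(u)] = u'/u where u = 4x^3 + 1
u' = 12x^2

Answer: (12x^2)/(4x^3 + 1)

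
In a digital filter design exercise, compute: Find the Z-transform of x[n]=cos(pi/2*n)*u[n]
Z{cos(w0*n)*u[n]} = z(z - cos(w0))/(z^2-2z*cos(w0)+1)
With w0 = pi/2: X(z) = z(z - cos(pi/2))/(z^2-2z*cos(pi/2)+1)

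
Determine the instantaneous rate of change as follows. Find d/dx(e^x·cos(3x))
Product rule: (fg)'=f'g+fg'
f=e^x, f'=e^x
g=cos(3x), g'=-3·sin(3x)

Answer: e^x·cos(3x)-3·e^x·sin(3x)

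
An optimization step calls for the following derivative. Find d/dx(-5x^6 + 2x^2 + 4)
Power rule: d/dx(ax^n) = n·a·x^(n-1)
Term by term: -30·x^5 + 4·x

Answer: -30x^5 + 4x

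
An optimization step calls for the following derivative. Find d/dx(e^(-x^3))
Chain rule: d/dx[e^u]=e^u · u' where u=-x^3
u'=-3x^2

Answer: -3x^2·e^(-x^3)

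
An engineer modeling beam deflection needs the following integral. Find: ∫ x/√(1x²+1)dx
Let u = x² + 1, du = 2x dx
∫ (1/2)·u^(-1/2) du = √u + C

Answer: √(x² + 1) + C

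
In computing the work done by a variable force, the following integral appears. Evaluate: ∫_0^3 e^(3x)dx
Antiderivative: (1/3)e^(3x)
Evaluate: (1/3)(e^9-1)

Answer: (e^9-1)/3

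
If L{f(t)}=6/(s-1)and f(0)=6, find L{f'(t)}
L{f'(t)}=s·F(s) - f(0)=6s/(s-1)-6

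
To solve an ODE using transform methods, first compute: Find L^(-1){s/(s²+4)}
L^(-1){s/(s²+w²)}=cos(wt)
Here w=2

Answer: cos(2t)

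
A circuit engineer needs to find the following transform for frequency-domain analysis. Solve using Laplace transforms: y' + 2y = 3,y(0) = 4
Take L of both sides: sY(s) - 4 + 2Y(s)=3/s
Y(s)(s + 2)=3/s + 4
Y(s)=3/(s(s + 2)) + 4/(s + 2)
Partial fractions: 3/(s(s + 2))=(3/2)/s - (3/2)/(s + 2)
So Y(s)=(3/2)/s + (5/2)/(s + 2)
Inverse transform (L^(-1){1/s}=1, L^(-1){1/(s + 2)}=e^(-2t)):

Answer: y(t)=3/2 + (5/2)·e^(-2t)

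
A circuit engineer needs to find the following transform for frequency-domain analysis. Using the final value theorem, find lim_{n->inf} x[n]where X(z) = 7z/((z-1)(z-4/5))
Final value theorem: lim x[n] = lim_{z->1} (z-1) * X(z)
(z-1) * X(z) = 7z/(z-4/5)
As z->1: 7/(1 - 4/5) = 7/(1/5) = 35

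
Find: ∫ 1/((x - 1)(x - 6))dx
Partial fractions: 1/((x-1)(x-6)) = A/(x-1)+B/(x-6)
A = -1/5, B = 1/5
∫ [-1/5· 1/(x-1)+1/5· 1/(x-6)] dx
= (1/5)[ln|x-6| - ln|x-1|]+C

Answer: (1/5)·ln|(x-6)/(x-1)|+C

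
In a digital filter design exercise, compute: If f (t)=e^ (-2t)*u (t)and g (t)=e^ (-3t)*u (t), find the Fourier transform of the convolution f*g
By the convolution theorem: F{f*g}=F(omega)*G(omega)
F(omega)=1/(2 + j*omega), G(omega)=1/(3 + j*omega)
F{f*g}=1/((2 + j*omega)(3 + j*omega))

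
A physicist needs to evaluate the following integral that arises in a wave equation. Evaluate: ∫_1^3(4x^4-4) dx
Step 1: Find antiderivative F(x)=(4/5)x^5-4x
Step 2: F(3) - F(1)=912/5 - (-16/5)=928/5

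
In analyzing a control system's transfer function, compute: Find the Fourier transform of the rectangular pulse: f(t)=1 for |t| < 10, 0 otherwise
F(omega) = integral from -10 to 10 of e^(-j * omega * t) dt
= 2 * sin(10 * omega)/omega = 20 * sinc(10 * omega/pi)

Answer: 2 * sin(10 * omega)/omega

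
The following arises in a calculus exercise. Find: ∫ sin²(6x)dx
Using identity sin²(u) = (1 - cos(2u))/2:
∫ (1 - cos(12x))/2 dx = x/2 - sin(12x)/24+C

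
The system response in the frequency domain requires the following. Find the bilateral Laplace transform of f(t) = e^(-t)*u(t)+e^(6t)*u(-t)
For e^(-t) * u(t): L = 1/(s + 1), Re(s) > -1
For e^(6t) * u(-t): L = -1/(s-6), Re(s) < 6
Combined: F(s) = 1/(s + 1) - 1/(s-6), -1 < Re(s) < 6

Answer: 1/(s + 1) - 1/(s-6), ROC: -1 < Re(s) < 6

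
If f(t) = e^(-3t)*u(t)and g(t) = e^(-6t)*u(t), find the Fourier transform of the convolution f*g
By the convolution theorem: F{f*g}=F(omega)*G(omega)
F(omega)=1/(3+j*omega), G(omega)=1/(6+j*omega)
F{f*g}=1/((3+j*omega)(6+j*omega))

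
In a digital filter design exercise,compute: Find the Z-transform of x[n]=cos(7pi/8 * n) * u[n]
Z{cos(w0 * n) * u[n]} = z(z - cos(w0))/(z^2 - 2z * cos(w0) + 1)
With w0 = 7pi/8: X(z) = z(z - cos(7pi/8))/(z^2 - 2z * cos(7pi/8) + 1)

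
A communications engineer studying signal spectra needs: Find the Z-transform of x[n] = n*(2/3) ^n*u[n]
Using the property Z{n*a^n*u[n]} = az/(z-a)^2
With a = 2/3: X(z) = (2/3)z/(z - 2/3)^2, |z| > 2/3

Answer: (2/3)z/(z - 2/3)^2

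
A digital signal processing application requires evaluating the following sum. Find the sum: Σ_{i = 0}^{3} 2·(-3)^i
Geometric series: S = a(1 - r^n)/(1 - r)
a = 2, r = -3, n = 4
S = 2(1 - 81)/4 = -40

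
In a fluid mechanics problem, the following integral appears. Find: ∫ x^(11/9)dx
Power rule: ∫ x^(11/9) dx=x^(20/9)/(20/9) + C

Answer: (9/20)·x^(20/9) + C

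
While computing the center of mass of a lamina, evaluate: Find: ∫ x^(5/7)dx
Power rule: ∫ x^(5/7) dx = x^(12/7)/(12/7) + C

Answer: (7/12)·x^(12/7) + C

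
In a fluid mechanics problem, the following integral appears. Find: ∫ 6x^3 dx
Using power rule: ∫ 6x^3 dx = 6/4 x^4 + C = (3/2)x^4 + C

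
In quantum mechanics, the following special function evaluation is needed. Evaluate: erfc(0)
erfc(x) = 1 - erf(x); erfc(0) = 1 - erf(0) = 1-0 = 1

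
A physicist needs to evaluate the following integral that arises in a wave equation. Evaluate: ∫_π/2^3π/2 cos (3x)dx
Antiderivative: sin(3x)/3
Evaluate at bounds: [sin(3·3π/2)/3] - [sin(3·π/2)/3]
=((1) - (-1))/3=2/3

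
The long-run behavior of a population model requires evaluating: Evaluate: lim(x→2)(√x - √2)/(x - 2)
Multiply by conjugate (√x+√2)/(√x+√2):
= (x - 2)/((x - 2)(√x+√2)) = 1/(√x+√2)
As x → 2: 1/(2√2)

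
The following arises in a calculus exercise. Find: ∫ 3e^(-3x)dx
Since d/dx[e^(-3x)]=-3e^(-3x), we get -1 e^(-3x)+C

Answer: -e^(-3x)+C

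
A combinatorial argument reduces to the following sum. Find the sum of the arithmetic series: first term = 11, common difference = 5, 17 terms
Last term: a_n = 11+(17-1)·5 = 91
Sum = n(a_1+a_n)/2 = 17(11+91)/2 = 867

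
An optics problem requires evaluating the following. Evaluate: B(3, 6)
B(x,y) = Γ(x)Γ(y)/Γ(x+y) = (x-1)!(y-1)!/(x+y-1)!
B(3,6) = 2!·5!/8! = 1/168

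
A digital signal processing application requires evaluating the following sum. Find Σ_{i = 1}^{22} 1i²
= 1·n(n+1)(2n+1)/6 = 1·22·23·45/6 = 3795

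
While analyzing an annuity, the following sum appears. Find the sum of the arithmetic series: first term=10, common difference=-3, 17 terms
Last term: a_n=10+(17-1)·-3=-38
Sum=n(a_1+a_n)/2=17(10+(-38))/2=-238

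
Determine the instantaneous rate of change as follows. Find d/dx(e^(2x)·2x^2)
Product rule: (fg)' = f'g + fg'
f = e^(2x), f' = 2·e^(2x)
g = 2x^2, g' = 4x

Answer: 4·e^(2x)·x^2 + 4·e^(2x)·x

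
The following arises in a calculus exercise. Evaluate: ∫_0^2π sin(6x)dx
Antiderivative: -cos(6x)/6
Evaluate at bounds: [-cos(6·2π)/6] - [-cos(6·0)/6]
= (-(1) + (1))/6 = 0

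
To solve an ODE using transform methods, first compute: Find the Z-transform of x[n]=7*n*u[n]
Z{n * u[n]} = z/(z-1)^2
By linearity: Z{7 * n * u[n]} = 7z/(z-1)^2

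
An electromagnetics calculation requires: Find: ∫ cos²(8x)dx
Using identity cos²(u)=(1+cos(2u))/2:
∫ (1+cos(16x))/2 dx=x/2+sin(16x)/32+C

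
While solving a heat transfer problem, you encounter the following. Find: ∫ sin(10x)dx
Using substitution u=10x: ∫ sin(u) du/10=-cos(u)/10 + C

Answer: (-1/10)cos(10x) + C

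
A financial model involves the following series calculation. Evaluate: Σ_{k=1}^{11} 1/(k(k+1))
Partial fractions: 1/(k(k + 1)) = 1/k - 1/(k + 1)
Telescoping sum: 1(1 - 1/12) = 1·11/12

Answer: 11/12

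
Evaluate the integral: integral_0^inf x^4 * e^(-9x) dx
This is a Gamma integral. Substitute u = 9x (du = 9 dx):
integral_0^inf x^4*e^(-9x) dx = (1/9^5) integral_0^inf u^4*e^(-u) du
= Gamma(5)/9^5 = 4!/9^5 = 24/59049

Answer: 8/19683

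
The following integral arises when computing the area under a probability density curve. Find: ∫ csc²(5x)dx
Since d/dx[-cot(5x)] = 5csc²(5x), integral = -cot(5x)/5+C

Answer: (-1/5)cot(5x)+C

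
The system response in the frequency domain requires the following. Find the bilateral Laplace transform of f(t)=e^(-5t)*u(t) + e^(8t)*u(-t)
For e^(-5t)*u(t): L=1/(s+5), Re(s) > -5
For e^(8t)*u(-t): L=-1/(s-8), Re(s) < 8
Combined: F(s)=1/(s+5)-1/(s-8), -5 < Re(s) < 8

Answer: 1/(s+5)-1/(s-8), ROC: -5 < Re(s) < 8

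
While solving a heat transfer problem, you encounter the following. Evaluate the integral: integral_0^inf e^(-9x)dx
integral_0^inf e^(-9x) dx = [-1/9*e^(-9x)]_0^inf
= 0 - (-1/9) = 1/9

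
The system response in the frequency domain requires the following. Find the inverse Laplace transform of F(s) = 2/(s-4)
L^(-1){2/(s-a)}=c·e^(at)
Here a=4, c=2

Answer: 2e^(4t)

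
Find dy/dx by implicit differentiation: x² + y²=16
Differentiate both sides: 2x+2y·(dy/dx)=0
Solve: dy/dx=-2x/(2y)=-x/y

Answer: dy/dx=-x/y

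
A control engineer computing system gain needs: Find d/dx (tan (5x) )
Chain rule: d/dx[tan(u)]=sec²(u)·u' where u=5x
u'=5

Answer: 5·sec²(5x)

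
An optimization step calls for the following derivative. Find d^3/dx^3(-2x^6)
Apply power rule 3 times:
d^1: -12x^5
d^2: -60x^4
d^3: -240x^3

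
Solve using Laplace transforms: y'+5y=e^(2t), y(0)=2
Take L: sY - 2 + 5Y=1/(s-2)
Y(s + 5)=1/(s-2) + 2
Y=1/((s-2)(s + 5)) + 2/(s + 5)
Partial fractions: 1/((s-2)(s + 5))=(1/7)/(s-2) - (1/7)/(s + 5)
So Y=(1/7)/(s-2) + (13/7)/(s + 5)
Inverse Laplace transform (L^(-1){1/(s-2)}=e^(2t), L^(-1){1/(s + 5)}=e^(-5t)):

Answer: y(t)=(1/7)·e^(2t) + (13/7)·e^(-5t)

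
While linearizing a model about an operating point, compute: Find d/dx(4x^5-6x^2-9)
Power rule: d/dx(ax^n) = n·a·x^(n-1)
Term by term: 20·x^4-12·x

Answer: 20x^4-12x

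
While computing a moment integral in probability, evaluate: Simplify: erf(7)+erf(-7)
erf is odd: erf(-7) = -erf(7)
erf(7)+erf(-7) = erf(7) - erf(7) = 0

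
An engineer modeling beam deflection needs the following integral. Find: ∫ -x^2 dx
Using power rule: ∫ -x^2 dx = -1/3 x^3 + C = (-1/3)x^3 + C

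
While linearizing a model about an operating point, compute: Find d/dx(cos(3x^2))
Chain rule: d/dx[cos(u)]=-sin(u)·u' where u=3x^2
u'=6x

Answer: -6x·sin(3x^2)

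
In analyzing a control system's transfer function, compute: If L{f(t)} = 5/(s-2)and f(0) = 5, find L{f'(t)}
L{f'(t)} = s·F(s) - f(0) = 5s/(s-2) - 5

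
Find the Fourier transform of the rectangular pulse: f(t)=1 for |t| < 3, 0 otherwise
F(omega)=integral from -3 to 3 of e^(-j*omega*t) dt
=2*sin(3*omega)/omega=6*sinc(3*omega/pi)

Answer: 2*sin(3*omega)/omega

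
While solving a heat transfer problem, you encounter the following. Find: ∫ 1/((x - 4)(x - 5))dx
Partial fractions: 1/((x-4)(x-5)) = A/(x-4)+B/(x-5)
A = -1, B = 1
∫ [-1· 1/(x-4)+1· 1/(x-5)] dx
= (1)[ln|x-5| - ln|x-4|]+C

Answer: ln|(x-5)/(x-4)|+C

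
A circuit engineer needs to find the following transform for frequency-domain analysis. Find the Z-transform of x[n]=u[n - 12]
Using the time-shift property: Z{u[n-12]}=z^(-12)*z/(z-1)
=z^(-11)/(z-1)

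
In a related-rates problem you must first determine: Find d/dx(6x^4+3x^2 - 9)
Power rule: d/dx(ax^n)=n·a·x^(n-1)
Term by term: 24·x^3 + 6·x

Answer: 24x^3 + 6x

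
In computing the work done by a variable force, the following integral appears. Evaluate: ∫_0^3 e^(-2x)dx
Antiderivative: (1/(-2))e^(-2x)
Evaluate: (1/(-2))(e^-6 - 1)

Answer: (e^-6 - 1)/(-2)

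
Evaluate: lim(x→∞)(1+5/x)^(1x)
Rewrite as [(1+5/x)^x]^1.
lim(1+5/x)^x=e^5, so limit=(e^5)^1=e^5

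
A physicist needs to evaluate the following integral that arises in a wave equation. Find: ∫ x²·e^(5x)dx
Integration by parts twice:
First: u=x², dv=e^(5x) dx => x²e^(5x)/5 - (2/5)∫ xe^(5x) dx
Second (∫ xe^(5x) dx): xe^(5x)/5 - e^(5x)/25
Combining: e^(5x)(x²/5 - 2x/25 + 2/125) + C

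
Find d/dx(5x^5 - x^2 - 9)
Power rule: d/dx(ax^n) = n·a·x^(n-1)
Term by term: 25·x^4-2·x

Answer: 25x^4-2x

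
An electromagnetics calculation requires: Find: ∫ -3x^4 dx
Using power rule: ∫ -3x^4 dx = -3/5 x^5+C = (-3/5)x^5+C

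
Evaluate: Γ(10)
Γ(n) = (n-1)! for positive integers
Γ(10) = 9! = 362880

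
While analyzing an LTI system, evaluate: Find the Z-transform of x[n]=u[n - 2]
Using the time-shift property: Z{u[n-2]}=z^(-2) * z/(z-1)
=z^(-1)/(z-1)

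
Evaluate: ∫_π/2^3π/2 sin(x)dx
Antiderivative: -cos(x)
Evaluate at bounds: [-cos(1·3π/2)/1] - [-cos(1·π/2)/1]
= (-(0) + (0))/1 = 0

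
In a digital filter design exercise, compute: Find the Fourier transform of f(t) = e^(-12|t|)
Using the standard pair: F{e^(-a|t|)}=2a/(a^2+omega^2)
With a=12: F(omega)=24/(144+omega^2)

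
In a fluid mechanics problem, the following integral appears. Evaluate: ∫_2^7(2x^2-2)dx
Step 1: Find antiderivative F(x) = (2/3)x^3 - 2x
Step 2: F(7) - F(2) = 644/3 - (4/3) = 640/3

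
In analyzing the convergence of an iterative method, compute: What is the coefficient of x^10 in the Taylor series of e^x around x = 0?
Taylor series of e^x = Σ x^n/n!
Coefficient of x^10 = 1/10! = 1/3628800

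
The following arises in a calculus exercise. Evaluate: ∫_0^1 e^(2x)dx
Antiderivative: (1/2)e^(2x)
Evaluate: (1/2)(e^2-1)

Answer: (e^2-1)/2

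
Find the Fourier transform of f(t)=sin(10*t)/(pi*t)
sin(W*t)/(pi*t)=(W/pi)*sinc(W*t/pi) is the impulse response of the ideal low-pass filter with cutoff W (here W=10).
Its Fourier transform is a rectangular function:
F(omega)=1 for |omega| < 10, 0 otherwise

Answer: rect(omega/20) [i.e., 1 for |omega| < 10, 0 otherwise]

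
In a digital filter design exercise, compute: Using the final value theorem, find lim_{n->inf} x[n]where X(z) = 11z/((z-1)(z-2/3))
Final value theorem: lim x[n]=lim_{z->1} (z-1)*X(z)
(z-1)*X(z)=11z/(z-2/3)
As z->1: 11/(1 - 2/3)=11/(1/3)=33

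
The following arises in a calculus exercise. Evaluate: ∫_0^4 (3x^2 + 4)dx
Step 1: Find antiderivative F(x)=x^3+4x
Step 2: F(4) - F(0)=80 - (0)=80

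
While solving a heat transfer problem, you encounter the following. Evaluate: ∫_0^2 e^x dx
Antiderivative: e^x
Evaluate: (e^2 - 1)

Answer: e^2 - 1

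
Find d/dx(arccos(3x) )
d/dx[arccos(u)] = -u'/√(1-u²), u = 3x, u' = 3

Answer: -3/√(1-9x²)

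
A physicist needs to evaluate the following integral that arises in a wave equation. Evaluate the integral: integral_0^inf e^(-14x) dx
integral_0^inf e^(-14x) dx=[-1/14*e^(-14x)]_0^inf
=0 - (-1/14)=1/14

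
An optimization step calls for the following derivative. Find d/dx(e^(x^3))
Chain rule: d/dx[e^u]=e^u · u' where u=x^3
u'=3x^2

Answer: 3x^2·e^(x^3)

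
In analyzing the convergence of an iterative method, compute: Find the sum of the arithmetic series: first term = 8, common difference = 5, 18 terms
Last term: a_n=8 + (18 - 1)·5=93
Sum=n(a_1 + a_n)/2=18(8 + 93)/2=909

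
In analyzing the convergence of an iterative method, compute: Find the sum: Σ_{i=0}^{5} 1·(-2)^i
Geometric series: S = a(1 - r^n)/(1 - r)
a = 1, r = -2, n = 6
S = 1(1-64)/3 = -21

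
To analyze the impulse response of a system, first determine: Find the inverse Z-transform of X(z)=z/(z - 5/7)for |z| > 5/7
Standard pair: z/(z-a) <-> a^n * u[n] for causal signals
With a = 5/7: x[n] = (5/7)^n * u[n]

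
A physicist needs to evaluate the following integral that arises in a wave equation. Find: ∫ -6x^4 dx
Using power rule: ∫ -6x^4 dx = -6/5 x^5 + C = (-6/5)x^5 + C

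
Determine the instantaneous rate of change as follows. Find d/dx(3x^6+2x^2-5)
Power rule: d/dx(ax^n)=n·a·x^(n-1)
Term by term: 18·x^5 + 4·x

Answer: 18x^5 + 4x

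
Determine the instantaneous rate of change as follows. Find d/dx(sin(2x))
Chain rule: d/dx[sin(u)]=cos(u)·u' where u=2x
u'=2

Answer: 2·cos(2x)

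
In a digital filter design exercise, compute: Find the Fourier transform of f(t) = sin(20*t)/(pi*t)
sin(W*t)/(pi*t) = (W/pi)*sinc(W*t/pi) is the impulse response of the ideal low-pass filter with cutoff W (here W = 20).
Its Fourier transform is a rectangular function:
F(omega) = 1 for |omega| < 20, 0 otherwise

Answer: rect(omega/40) [i.e., 1 for |omega| < 20, 0 otherwise]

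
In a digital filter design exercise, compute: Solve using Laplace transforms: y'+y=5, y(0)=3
Take L of both sides: sY(s) - 3 + Y(s)=5/s
Y(s)(s + 1)=5/s + 3
Y(s)=5/(s(s + 1)) + 3/(s + 1)
Partial fractions: 5/(s(s + 1))=5/s - 5/(s + 1)
So Y(s)=5/s - 2/(s + 1)
Inverse transform (L^(-1){1/s}=1, L^(-1){1/(s + 1)}=e^(-t)):

Answer: y(t)=5 - 2·e^(-t)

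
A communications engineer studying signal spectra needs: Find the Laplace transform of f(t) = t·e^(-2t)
L{t·e^(at)} = 1/(s-a)²
L{t·e^(-2t)} = 1/(s + 2)²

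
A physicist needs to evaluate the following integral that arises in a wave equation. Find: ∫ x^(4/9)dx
Power rule: ∫ x^(4/9) dx = x^(13/9)/(13/9)+C

Answer: (9/13)·x^(13/9)+C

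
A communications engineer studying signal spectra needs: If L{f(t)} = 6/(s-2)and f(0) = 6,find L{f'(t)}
L{f'(t)}=s·F(s) - f(0)=6s/(s-2) - 6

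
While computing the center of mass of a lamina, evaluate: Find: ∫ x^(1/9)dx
Power rule: ∫ x^(1/9) dx = x^(10/9)/(10/9)+C

Answer: (9/10)·x^(10/9)+C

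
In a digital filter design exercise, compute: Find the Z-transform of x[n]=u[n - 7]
Using the time-shift property: Z{u[n-7]} = z^(-7)*z/(z-1)
= z^(-6)/(z-1)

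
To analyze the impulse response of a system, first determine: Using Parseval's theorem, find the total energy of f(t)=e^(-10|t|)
Parseval's theorem: E = integral |f(t)|^2 dt = (1/2pi) integral |F(omega)|^2 domega
E = integral_{-inf}^{inf} e^(-20|t|) dt = 2*integral_0^inf e^(-20t) dt = 2/(2*10) = 1/10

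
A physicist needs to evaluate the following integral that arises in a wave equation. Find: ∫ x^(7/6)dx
Power rule: ∫ x^(7/6) dx=x^(13/6)/(13/6)+C

Answer: (6/13)·x^(13/6)+C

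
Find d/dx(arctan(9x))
d/dx[arctan(u)] = u'/(1+u²), u = 9x, u' = 9

Answer: 9/(1+81x²)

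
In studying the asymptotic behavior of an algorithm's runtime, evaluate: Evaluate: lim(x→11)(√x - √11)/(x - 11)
Multiply by conjugate (√x+√11)/(√x+√11):
=(x - 11)/((x - 11)(√x+√11))=1/(√x+√11)
As x → 11: 1/(2√11)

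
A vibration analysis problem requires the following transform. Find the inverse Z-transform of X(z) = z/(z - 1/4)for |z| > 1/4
Standard pair: z/(z-a) <-> a^n * u[n] for causal signals
With a = 1/4: x[n] = (1/4)^n * u[n]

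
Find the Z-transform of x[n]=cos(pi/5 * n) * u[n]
Z{cos(w0 * n) * u[n]} = z(z - cos(w0))/(z^2-2z * cos(w0)+1)
With w0 = pi/5: X(z) = z(z - cos(pi/5))/(z^2-2z * cos(pi/5)+1)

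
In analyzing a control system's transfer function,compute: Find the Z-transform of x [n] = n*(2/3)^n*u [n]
Using the property Z{n*a^n*u[n]}=az/(z-a)^2
With a=2/3: X(z)=(2/3)z/(z - 2/3)^2, |z| > 2/3

Answer: (2/3)z/(z - 2/3)^2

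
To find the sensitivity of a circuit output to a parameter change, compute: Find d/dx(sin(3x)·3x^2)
Product rule: (fg)' = f'g + fg'
f = sin(3x), f' = 3·cos(3x)
g = 3x^2, g' = 6x

Answer: 9·cos(3x)·x^2 + 6·sin(3x)·x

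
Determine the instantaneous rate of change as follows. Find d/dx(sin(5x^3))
Chain rule: d/dx[sin(u)]=cos(u)·u' where u=5x^3
u'=15x^2

Answer: 15x^2·cos(5x^3)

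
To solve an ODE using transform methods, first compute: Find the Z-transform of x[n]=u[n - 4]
Using the time-shift property: Z{u[n-4]} = z^(-4) * z/(z-1)
= z^(-3)/(z-1)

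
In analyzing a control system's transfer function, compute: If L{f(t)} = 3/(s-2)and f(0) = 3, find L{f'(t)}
L{f'(t)}=s·F(s) - f(0)=3s/(s-2) - 3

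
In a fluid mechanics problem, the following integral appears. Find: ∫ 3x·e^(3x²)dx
Let u = 3x², du = 6x dx
∫ (1/2)e^u du = e^u/2+C

Answer: e^(3x²)/2+C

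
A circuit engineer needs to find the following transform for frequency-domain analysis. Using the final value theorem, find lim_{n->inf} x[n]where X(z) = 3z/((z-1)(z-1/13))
Final value theorem: lim x[n]=lim_{z->1} (z-1) * X(z)
(z-1) * X(z)=3z/(z-1/13)
As z->1: 3/(1-1/13)=3/(12/13)=13/4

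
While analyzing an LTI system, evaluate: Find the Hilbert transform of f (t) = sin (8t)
The Hilbert transform shifts each frequency component by -pi/2.
H{sin(wt)} = -cos(wt)
With w = 8: H{sin(8t)} = -cos(8t)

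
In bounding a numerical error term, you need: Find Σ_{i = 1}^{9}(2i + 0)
= 2·Σ i+0·9 = 2·45+0 = 90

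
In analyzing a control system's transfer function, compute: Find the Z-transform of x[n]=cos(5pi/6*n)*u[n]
Z{cos(w0 * n) * u[n]}=z(z - cos(w0))/(z^2-2z * cos(w0)+1)
With w0=5pi/6: X(z)=z(z - cos(5pi/6))/(z^2-2z * cos(5pi/6)+1)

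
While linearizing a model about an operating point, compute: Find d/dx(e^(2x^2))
Chain rule: d/dx[e^u]=e^u · u' where u=2x^2
u'=4x

Answer: 4x·e^(2x^2)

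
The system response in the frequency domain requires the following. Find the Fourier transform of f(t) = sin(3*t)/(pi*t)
sin(W*t)/(pi*t) = (W/pi)*sinc(W*t/pi) is the impulse response of the ideal low-pass filter with cutoff W (here W = 3).
Its Fourier transform is a rectangular function:
F(omega) = 1 for |omega| < 3, 0 otherwise

Answer: rect(omega/6) [i.e., 1 for |omega| < 3, 0 otherwise]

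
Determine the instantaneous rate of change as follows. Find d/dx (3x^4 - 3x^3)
Power rule: d/dx(ax^n) = n·a·x^(n-1)
Term by term: 12·x^3-9·x^2

Answer: 12x^3-9x^2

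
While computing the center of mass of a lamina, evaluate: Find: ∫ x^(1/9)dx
Power rule: ∫ x^(1/9) dx=x^(10/9)/(10/9) + C

Answer: (9/10)·x^(10/9) + C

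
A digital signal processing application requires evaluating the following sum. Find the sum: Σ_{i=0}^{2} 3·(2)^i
Geometric series: S=a(1 - r^n)/(1 - r)
a=3, r=2, n=3
S=3(1-8)/-1=21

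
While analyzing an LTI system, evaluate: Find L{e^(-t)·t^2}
First shifting: L{e^(at)f(t)}=F(s-a)
L{t^2}=2/s^3
Shift s → s + 1: 2/(s + 1)^3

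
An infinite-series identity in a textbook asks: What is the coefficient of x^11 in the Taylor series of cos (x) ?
cos(x) has only even powers. Coefficient of x^11 = 0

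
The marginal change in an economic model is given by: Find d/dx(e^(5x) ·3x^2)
Product rule: (fg)' = f'g+fg'
f = e^(5x), f' = 5·e^(5x)
g = 3x^2, g' = 6x

Answer: 15·e^(5x)·x^2+6·e^(5x)·x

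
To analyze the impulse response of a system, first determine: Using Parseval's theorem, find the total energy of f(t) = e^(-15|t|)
Parseval's theorem: E=integral |f(t)|^2 dt=(1/2pi) integral |F(omega)|^2 domega
E=integral_{-inf}^{inf} e^(-30|t|) dt=2 * integral_0^inf e^(-30t) dt=2/(2 * 15)=1/15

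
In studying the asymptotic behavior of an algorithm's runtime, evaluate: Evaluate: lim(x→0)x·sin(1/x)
Squeeze theorem: -|x| ≤ x·sin(1/x) ≤ |x|
Since x → 0 as x → 0, by squeeze theorem the limit is 0

Answer: 0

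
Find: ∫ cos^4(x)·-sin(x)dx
Let u = cos(x), du = -sin(x) dx
∫ u^4 du = u^5/5+C

Answer: cos^5(x)/5+C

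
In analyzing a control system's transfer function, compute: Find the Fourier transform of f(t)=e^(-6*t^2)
The Fourier transform of a Gaussian e^(-a*t^2) is sqrt(pi/a)*e^(-omega^2/(4a)).
With a = 6: F(omega) = sqrt(pi/6)*e^(-omega^2/24)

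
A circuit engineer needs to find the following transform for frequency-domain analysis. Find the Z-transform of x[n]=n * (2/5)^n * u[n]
Using the property Z{n*a^n*u[n]} = az/(z-a)^2
With a = 2/5: X(z) = (2/5)z/(z - 2/5)^2, |z| > 2/5

Answer: (2/5)z/(z - 2/5)^2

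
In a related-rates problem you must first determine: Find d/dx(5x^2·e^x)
Product rule: (fg)' = f'g + fg'
f = 5x^2, f' = 10x
g = e^x, g' = e^x

Answer: 10x·e^x + 5x^2·e^x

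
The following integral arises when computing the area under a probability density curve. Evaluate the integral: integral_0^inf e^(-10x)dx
integral_0^inf e^(-10x) dx = [-1/10 * e^(-10x)]_0^inf
= 0 - (-1/10) = 1/10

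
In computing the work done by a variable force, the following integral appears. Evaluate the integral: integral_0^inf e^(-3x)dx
integral_0^inf e^(-3x) dx=[-1/3*e^(-3x)]_0^inf
=0 - (-1/3)=1/3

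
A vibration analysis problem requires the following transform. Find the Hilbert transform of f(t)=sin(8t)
The Hilbert transform shifts each frequency component by -pi/2.
H{sin(wt)}=-cos(wt)
With w=8: H{sin(8t)}=-cos(8t)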